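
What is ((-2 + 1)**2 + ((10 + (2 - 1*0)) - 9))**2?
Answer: 16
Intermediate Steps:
((-2 + 1)**2 + ((10 + (2 - 1*0)) - 9))**2 = ((-1)**2 + ((10 + (2 + 0)) - 9))**2 = (1 + ((10 + 2) - 9))**2 = (1 + (12 - 9))**2 = (1 + 3)**2 = 4**2 = 16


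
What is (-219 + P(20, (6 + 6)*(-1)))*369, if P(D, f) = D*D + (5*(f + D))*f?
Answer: -110331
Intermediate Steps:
P(D, f) = D² + f*(5*D + 5*f) (P(D, f) = D² + (5*(D + f))*f = D² + (5*D + 5*f)*f = D² + f*(5*D + 5*f))
(-219 + P(20, (6 + 6)*(-1)))*369 = (-219 + (20² + 5*((6 + 6)*(-1))² + 5*20*((6 + 6)*(-1))))*369 = (-219 + (400 + 5*(12*(-1))² + 5*20*(12*(-1))))*369 = (-219 + (400 + 5*(-12)² + 5*20*(-12)))*369 = (-219 + (400 + 5*144 - 1200))*369 = (-219 + (400 + 720 - 1200))*369 = (-219 - 80)*369 = -299*369 = -110331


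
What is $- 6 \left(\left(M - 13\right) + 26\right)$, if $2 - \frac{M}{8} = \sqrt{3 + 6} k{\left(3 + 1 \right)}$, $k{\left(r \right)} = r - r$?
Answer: $-174$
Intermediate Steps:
$k{\left(r \right)} = 0$
$M = 16$ ($M = 16 - 8 \sqrt{3 + 6} \cdot 0 = 16 - 8 \sqrt{9} \cdot 0 = 16 - 8 \cdot 3 \cdot 0 = 16 - 0 = 16 + 0 = 16$)
$- 6 \left(\left(M - 13\right) + 26\right) = - 6 \left(\left(16 - 13\right) + 26\right) = - 6 \left(3 + 26\right) = \left(-6\right) 29 = -174$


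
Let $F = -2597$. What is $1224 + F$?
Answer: $-1373$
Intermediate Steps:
$1224 + F = 1224 - 2597 = -1373$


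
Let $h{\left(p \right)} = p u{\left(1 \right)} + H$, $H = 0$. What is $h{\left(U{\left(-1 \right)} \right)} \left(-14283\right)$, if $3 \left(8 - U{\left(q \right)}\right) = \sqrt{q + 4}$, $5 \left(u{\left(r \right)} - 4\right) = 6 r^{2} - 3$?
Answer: $- \frac{2628072}{5} + \frac{109503 \sqrt{3}}{5} \approx -4.8768 \cdot 10^{5}$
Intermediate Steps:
$u{\left(r \right)} = \frac{17}{5} + \frac{6 r^{2}}{5}$ ($u{\left(r \right)} = 4 + \frac{6 r^{2} - 3}{5} = 4 + \frac{-3 + 6 r^{2}}{5} = 4 + \left(- \frac{3}{5} + \frac{6 r^{2}}{5}\right) = \frac{17}{5} + \frac{6 r^{2}}{5}$)
$U{\left(q \right)} = 8 - \frac{\sqrt{4 + q}}{3}$ ($U{\left(q \right)} = 8 - \frac{\sqrt{q + 4}}{3} = 8 - \frac{\sqrt{4 + q}}{3}$)
$h{\left(p \right)} = \frac{23 p}{5}$ ($h{\left(p \right)} = p \left(\frac{17}{5} + \frac{6 \cdot 1^{2}}{5}\right) + 0 = p \left(\frac{17}{5} + \frac{6}{5} \cdot 1\right) + 0 = p \left(\frac{17}{5} + \frac{6}{5}\right) + 0 = p \frac{23}{5} + 0 = \frac{23 p}{5} + 0 = \frac{23 p}{5}$)
$h{\left(U{\left(-1 \right)} \right)} \left(-14283\right) = \frac{23 \left(8 - \frac{\sqrt{4 - 1}}{3}\right)}{5} \left(-14283\right) = \frac{23 \left(8 - \frac{\sqrt{3}}{3}\right)}{5} \left(-14283\right) = \left(\frac{184}{5} - \frac{23 \sqrt{3}}{15}\right) \left(-14283\right) = - \frac{2628072}{5} + \frac{109503 \sqrt{3}}{5}$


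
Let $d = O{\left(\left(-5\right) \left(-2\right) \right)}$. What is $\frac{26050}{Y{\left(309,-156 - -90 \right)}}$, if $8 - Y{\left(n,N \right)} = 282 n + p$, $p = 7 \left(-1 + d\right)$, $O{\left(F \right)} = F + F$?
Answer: $- \frac{26050}{87263} \approx -0.29852$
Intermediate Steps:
$O{\left(F \right)} = 2 F$
$d = 20$ ($d = 2 \left(\left(-5\right) \left(-2\right)\right) = 2 \cdot 10 = 20$)
$p = 133$ ($p = 7 \left(-1 + 20\right) = 7 \cdot 19 = 133$)
$Y{\left(n,N \right)} = -125 - 282 n$ ($Y{\left(n,N \right)} = 8 - \left(282 n + 133\right) = 8 - \left(133 + 282 n\right) = -125 - 282 n$)
$\frac{26050}{Y{\left(309,-156 - -90 \right)}} = \frac{26050}{-125 - 87138} = \frac{26050}{-87263} = 26050 \left(- \frac{1}{87263}\right) = - \frac{26050}{87263}$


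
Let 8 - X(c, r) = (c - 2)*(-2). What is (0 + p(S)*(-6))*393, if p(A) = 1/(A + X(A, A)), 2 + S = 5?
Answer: -2358/13 ≈ -181.38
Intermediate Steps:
S = 3 (S = -2 + 5 = 3)
X(c, r) = 4 + 2*c (X(c, r) = 8 - (c - 2)*(-2) = 8 - (-2 + c)*(-2) = 8 - (4 - 2*c) = 8 + (-4 + 2*c) = 4 + 2*c)
p(A) = 1/(4 + 3*A) (p(A) = 1/(A + (4 + 2*A)) = 1/(4 + 3*A))
(0 + p(S)*(-6))*393 = (0 - 6/(4 + 3*3))*393 = (0 - 6/(4 + 9))*393 = (0 - 6/13)*393 = -6/13*393 = -2358/13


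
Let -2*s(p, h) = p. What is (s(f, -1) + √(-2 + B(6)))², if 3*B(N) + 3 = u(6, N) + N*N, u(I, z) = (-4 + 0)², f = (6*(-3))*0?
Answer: 43/3 ≈ 14.333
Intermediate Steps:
f = 0 (f = -18*0 = 0)
s(p, h) = -p/2
u(I, z) = 16 (u(I, z) = (-4)² = 16)
B(N) = 13/3 + N²/3 (B(N) = -1 + (16 + N*N)/3 = -1 + (16 + N²)/3 = -1 + (16/3 + N²/3) = 13/3 + N²/3)
(s(f, -1) + √(-2 + B(6)))² = (-½*0 + √(-2 + (13/3 + (⅓)*6²)))² = (0 + √(-2 + (13/3 + (⅓)*36)))² = (0 + √(-2 + (13/3 + 12)))² = (0 + √(-2 + 49/3))² = (0 + √(43/3))² = (0 + √129/3)² = (√129/3)² = 43/3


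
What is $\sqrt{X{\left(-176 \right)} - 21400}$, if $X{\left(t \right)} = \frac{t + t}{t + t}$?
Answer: $i \sqrt{21399} \approx 146.28 i$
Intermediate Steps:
$X{\left(t \right)} = 1$ ($X{\left(t \right)} = \frac{2 t}{2 t} = 2 t \frac{1}{2 t} = 1$)
$\sqrt{X{\left(-176 \right)} - 21400} = \sqrt{1 - 21400} = \sqrt{-21399} = i \sqrt{21399}$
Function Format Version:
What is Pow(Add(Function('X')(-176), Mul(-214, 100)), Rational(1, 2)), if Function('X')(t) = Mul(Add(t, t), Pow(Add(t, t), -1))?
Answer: Mul(I, Pow(21399, Rational(1, 2))) ≈ Mul(146.28, I)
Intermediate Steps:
Function('X')(t) = 1 (Function('X')(t) = Mul(Mul(2, t), Pow(Mul(2, t), -1)) = Mul(Mul(2, t), Mul(Rational(1, 2), Pow(t, -1))) = 1)
Pow(Add(Function('X')(-176), Mul(-214, 100)), Rational(1, 2)) = Pow(Add(1, Mul(-214, 100)), Rational(1, 2)) = Pow(Add(1, -21400), Rational(1, 2)) = Pow(-21399, Rational(1, 2)) = Mul(I, Pow(21399, Rational(1, 2)))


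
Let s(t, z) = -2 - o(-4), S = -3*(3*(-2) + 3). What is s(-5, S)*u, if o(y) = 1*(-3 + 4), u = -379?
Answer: 1137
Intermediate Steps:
S = 9 (S = -3*(-6 + 3) = -3*(-3) = 9)
o(y) = 1 (o(y) = 1*1 = 1)
s(t, z) = -3 (s(t, z) = -2 - 1*1 = -2 - 1 = -3)
s(-5, S)*u = -3*(-379) = 1137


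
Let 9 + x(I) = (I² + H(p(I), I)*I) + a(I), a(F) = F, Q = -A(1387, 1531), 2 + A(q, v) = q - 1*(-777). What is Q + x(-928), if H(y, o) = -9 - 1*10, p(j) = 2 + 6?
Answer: 875717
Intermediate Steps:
p(j) = 8
A(q, v) = 775 + q (A(q, v) = -2 + (q - 1*(-777)) = -2 + (q + 777) = -2 + (777 + q) = 775 + q)
H(y, o) = -19 (H(y, o) = -9 - 10 = -19)
Q = -2162 (Q = -(775 + 1387) = -1*2162 = -2162)
x(I) = -9 + I² - 18*I (x(I) = -9 + ((I² - 19*I) + I) = -9 + (I² - 18*I) = -9 + I² - 18*I)
Q + x(-928) = -2162 + (-9 + (-928)² - 18*(-928)) = -2162 + (-9 + 861184 + 16704) = -2162 + 877879 = 875717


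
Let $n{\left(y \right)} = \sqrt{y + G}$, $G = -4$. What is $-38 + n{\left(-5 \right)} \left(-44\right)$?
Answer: $-38 - 132 i \approx -38.0 - 132.0 i$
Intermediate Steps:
$n{\left(y \right)} = \sqrt{-4 + y}$ ($n{\left(y \right)} = \sqrt{y - 4} = \sqrt{-4 + y}$)
$-38 + n{\left(-5 \right)} \left(-44\right) = -38 + \sqrt{-4 - 5} \left(-44\right) = -38 + \sqrt{-9} \left(-44\right) = -38 + 3 i \left(-44\right) = -38 - 132 i$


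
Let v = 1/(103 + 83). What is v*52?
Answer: 26/93 ≈ 0.27957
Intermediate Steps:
v = 1/186 ≈ 0.0053763
v*52 = (1/186)*52 = 26/93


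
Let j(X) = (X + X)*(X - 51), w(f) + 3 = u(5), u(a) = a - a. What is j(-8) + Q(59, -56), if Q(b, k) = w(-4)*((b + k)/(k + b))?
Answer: 941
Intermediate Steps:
u(a) = 0
w(f) = -3 (w(f) = -3 + 0 = -3)
Q(b, k) = -3 (Q(b, k) = -3*(b + k)/(k + b) = -3*(b + k)/(b + k) = -3*1 = -3)
j(X) = 2*X*(-51 + X) (j(X) = (2*X)*(-51 + X) = 2*X*(-51 + X))
j(-8) + Q(59, -56) = 2*(-8)*(-51 - 8) - 3 = 2*(-8)*(-59) - 3 = 944 - 3 = 941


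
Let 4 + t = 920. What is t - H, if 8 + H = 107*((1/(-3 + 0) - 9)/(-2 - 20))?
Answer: 28994/33 ≈ 878.61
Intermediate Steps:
t = 916 (t = -4 + 920 = 916)
H = 1234/33 (H = -8 + 107*((1/(-3 + 0) - 9)/(-2 - 20)) = -8 + 107*((1/(-3) - 9)/(-22)) = -8 + 107*((-⅓ - 9)*(-1/22)) = -8 + 107*(-28/3*(-1/22)) = -8 + 107*(14/33) = -8 + 1498/33 = 1234/33 ≈ 37.394)
t - H = 916 - 1*1234/33 = 916 - 1234/33 = 28994/33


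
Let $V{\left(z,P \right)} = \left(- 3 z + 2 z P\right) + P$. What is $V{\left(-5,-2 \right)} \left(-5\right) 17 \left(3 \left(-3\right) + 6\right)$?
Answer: $8415$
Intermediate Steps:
$V{\left(z,P \right)} = P - 3 z + 2 P z$ ($V{\left(z,P \right)} = \left(- 3 z + 2 P z\right) + P = P - 3 z + 2 P z$)
$V{\left(-5,-2 \right)} \left(-5\right) 17 \left(3 \left(-3\right) + 6\right) = \left(-2 - -15 + 2 \left(-2\right) \left(-5\right)\right) \left(-5\right) 17 \left(3 \left(-3\right) + 6\right) = \left(-2 + 15 + 20\right) \left(-5\right) 17 \left(-9 + 6\right) = 33 \left(-5\right) 17 \left(-3\right) = \left(-165\right) 17 \left(-3\right) = \left(-2805\right) \left(-3\right) = 8415$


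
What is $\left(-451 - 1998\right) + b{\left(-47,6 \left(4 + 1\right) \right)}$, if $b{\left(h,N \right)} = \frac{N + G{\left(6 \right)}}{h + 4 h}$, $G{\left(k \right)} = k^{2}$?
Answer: $- \frac{575581}{235} \approx -2449.3$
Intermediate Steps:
$b{\left(h,N \right)} = \frac{36 + N}{5 h}$ ($b{\left(h,N \right)} = \frac{N + 6^{2}}{h + 4 h} = \frac{N + 36}{5 h} = \left(36 + N\right) \frac{1}{5 h} = \frac{36 + N}{5 h}$)
$\left(-451 - 1998\right) + b{\left(-47,6 \left(4 + 1\right) \right)} = \left(-451 - 1998\right) + \frac{36 + 6 \left(4 + 1\right)}{5 \left(-47\right)} = -2449 + \frac{1}{5} \left(- \frac{1}{47}\right) \left(36 + 6 \cdot 5\right) = -2449 + \frac{1}{5} \left(- \frac{1}{47}\right) \left(36 + 30\right) = -2449 + \frac{1}{5} \left(- \frac{1}{47}\right) 66 = -2449 - \frac{66}{235} = - \frac{575581}{235}$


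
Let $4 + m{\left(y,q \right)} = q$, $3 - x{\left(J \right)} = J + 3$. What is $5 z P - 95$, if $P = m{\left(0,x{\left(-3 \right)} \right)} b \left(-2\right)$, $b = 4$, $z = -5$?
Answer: $-295$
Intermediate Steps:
$x{\left(J \right)} = - J$ ($x{\left(J \right)} = 3 - \left(J + 3\right) = 3 - \left(3 + J\right) = - J$)
$m{\left(y,q \right)} = -4 + q$
$P = 8$ ($P = \left(-4 - -3\right) 4 \left(-2\right) = \left(-4 + 3\right) 4 \left(-2\right) = \left(-1\right) 4 \left(-2\right) = \left(-4\right) \left(-2\right) = 8$)
$5 z P - 95 = 5 \left(-5\right) 8 - 95 = \left(-25\right) 8 - 95 = -200 - 95 = -295$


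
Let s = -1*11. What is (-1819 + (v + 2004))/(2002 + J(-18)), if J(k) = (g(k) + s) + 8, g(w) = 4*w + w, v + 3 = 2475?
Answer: 2657/1909 ≈ 1.3918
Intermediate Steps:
v = 2472 (v = -3 + 2475 = 2472)
g(w) = 5*w
s = -11
J(k) = -3 + 5*k (J(k) = (5*k - 11) + 8 = (-11 + 5*k) + 8 = -3 + 5*k)
(-1819 + (v + 2004))/(2002 + J(-18)) = (-1819 + (2472 + 2004))/(2002 + (-3 + 5*(-18))) = (-1819 + 4476)/(2002 + (-3 - 90)) = 2657/(2002 - 93) = 2657/1909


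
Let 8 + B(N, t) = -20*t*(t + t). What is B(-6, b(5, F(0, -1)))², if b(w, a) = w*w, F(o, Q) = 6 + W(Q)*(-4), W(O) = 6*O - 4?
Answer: 625400064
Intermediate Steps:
W(O) = -4 + 6*O
F(o, Q) = 22 - 24*Q (F(o, Q) = 6 + (-4 + 6*Q)*(-4) = 6 + (16 - 24*Q) = 22 - 24*Q)
b(w, a) = w²
B(N, t) = -8 - 40*t² (B(N, t) = -8 - 20*t*(t + t) = -8 - 20*t*(2*t) = -8 - 20*2*t² = -8 - 40*t²)
B(-6, b(5, F(0, -1)))² = (-8 - 40*(5²)²)² = (-8 - 40*25²)² = (-8 - 40*625)² = (-8 - 25000)² = (-25008)² = 625400064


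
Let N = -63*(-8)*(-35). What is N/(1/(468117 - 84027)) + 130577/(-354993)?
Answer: -2405200970697377/354993 ≈ -6.7753e+9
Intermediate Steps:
N = -17640 (N = 504*(-35) = -17640)
N/(1/(468117 - 84027)) + 130577/(-354993) = -17640/(1/(468117 - 84027)) + 130577/(-354993) = -17640/(1/384090) + 130577*(-1/354993) = -17640/1/384090 - 130577/354993 = -17640*384090 - 130577/354993 = -6775347600 - 130577/354993 = -2405200970697377/354993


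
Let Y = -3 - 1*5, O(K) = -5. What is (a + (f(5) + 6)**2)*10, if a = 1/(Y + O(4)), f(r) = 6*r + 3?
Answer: 197720/13 ≈ 15209.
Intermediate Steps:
Y = -8 (Y = -3 - 5 = -8)
f(r) = 3 + 6*r
a = -1/13 (a = 1/(-8 - 5) = 1/(-13) = -1/13 ≈ -0.076923)
(a + (f(5) + 6)**2)*10 = (-1/13 + ((3 + 6*5) + 6)**2)*10 = (-1/13 + ((3 + 30) + 6)**2)*10 = (-1/13 + (33 + 6)**2)*10 = (-1/13 + 39**2)*10 = (-1/13 + 1521)*10 = (19772/13)*10 = 197720/13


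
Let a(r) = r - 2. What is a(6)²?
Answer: 16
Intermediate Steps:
a(r) = -2 + r
a(6)² = (-2 + 6)² = 4² = 16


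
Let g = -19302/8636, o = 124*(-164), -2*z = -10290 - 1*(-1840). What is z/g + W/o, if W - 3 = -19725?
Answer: -185405247889/98131368 ≈ -1889.4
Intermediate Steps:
z = 4225 (z = -(-10290 - 1*(-1840))/2 = -(-10290 + 1840)/2 = -1/2*(-8450) = 4225)
W = -19722 (W = 3 - 19725 = -19722)
o = -20336
g = -9651/4318 (g = -19302*1/8636 = -9651/4318 ≈ -2.2351)
z/g + W/o = 4225/(-9651/4318) - 19722/(-20336) = 4225*(-4318/9651) - 19722*(-1/20336) = -18243550/9651 + 9861/10168 = -185405247889/98131368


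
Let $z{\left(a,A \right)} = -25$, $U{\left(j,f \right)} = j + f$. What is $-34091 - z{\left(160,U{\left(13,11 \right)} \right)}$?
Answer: $-34066$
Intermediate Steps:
$U{\left(j,f \right)} = f + j$
$-34091 - z{\left(160,U{\left(13,11 \right)} \right)} = -34091 - -25 = -34091 + 25 = -34066$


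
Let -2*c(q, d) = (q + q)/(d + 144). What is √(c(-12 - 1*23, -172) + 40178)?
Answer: √160707/2 ≈ 200.44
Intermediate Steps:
c(q, d) = -q/(144 + d) (c(q, d) = -(q + q)/(2*(d + 144)) = -2*q/(2*(144 + d)) = -q/(144 + d))
√(c(-12 - 1*23, -172) + 40178) = √(-(-12 - 1*23)/(144 - 172) + 40178) = √(-1*(-12 - 23)/(-28) + 40178) = √(-1*(-35)*(-1/28) + 40178) = √(-5/4 + 40178) = √(160707/4) = √160707/2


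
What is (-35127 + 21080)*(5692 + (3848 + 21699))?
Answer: -438814233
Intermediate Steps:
(-35127 + 21080)*(5692 + (3848 + 21699)) = -14047*(5692 + 25547) = -14047*31239 = -438814233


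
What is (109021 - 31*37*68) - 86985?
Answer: -55960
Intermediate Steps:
(109021 - 31*37*68) - 86985 = (109021 - 1147*68) - 86985 = (109021 - 77996) - 86985 = 31025 - 86985 = -55960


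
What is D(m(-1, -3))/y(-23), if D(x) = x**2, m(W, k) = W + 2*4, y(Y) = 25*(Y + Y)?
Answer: -49/1150 ≈ -0.042609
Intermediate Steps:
y(Y) = 50*Y (y(Y) = 25*(2*Y) = 50*Y)
m(W, k) = 8 + W (m(W, k) = W + 8 = 8 + W)
D(m(-1, -3))/y(-23) = (8 - 1)**2/((50*(-23))) = 7**2/(-1150) = 49*(-1/1150) = -49/1150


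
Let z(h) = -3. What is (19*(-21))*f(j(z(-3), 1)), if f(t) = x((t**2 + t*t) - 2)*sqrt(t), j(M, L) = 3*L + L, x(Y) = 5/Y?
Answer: -133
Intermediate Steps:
j(M, L) = 4*L
f(t) = 5*sqrt(t)/(-2 + 2*t**2) (f(t) = (5/((t**2 + t*t) - 2))*sqrt(t) = (5/((t**2 + t**2) - 2))*sqrt(t) = (5/(2*t**2 - 2))*sqrt(t) = (5/(-2 + 2*t**2))*sqrt(t) = 5*sqrt(t)/(-2 + 2*t**2))
(19*(-21))*f(j(z(-3), 1)) = (19*(-21))*(5*sqrt(4*1)/(2*(-1 + (4*1)**2))) = -1995*sqrt(4)/(2*(-1 + 4**2)) = -1995*2/(2*(-1 + 16)) = -1995*2/(2*15) = -399*1/3 = -133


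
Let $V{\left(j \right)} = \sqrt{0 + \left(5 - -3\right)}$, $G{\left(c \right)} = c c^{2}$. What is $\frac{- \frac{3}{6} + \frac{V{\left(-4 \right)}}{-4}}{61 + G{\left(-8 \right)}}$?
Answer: $\frac{1}{902} + \frac{\sqrt{2}}{902} \approx 0.0026765$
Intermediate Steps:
$G{\left(c \right)} = c^{3}$
$V{\left(j \right)} = 2 \sqrt{2}$ ($V{\left(j \right)} = \sqrt{0 + \left(5 + 3\right)} = \sqrt{0 + 8} = \sqrt{8} = 2 \sqrt{2}$)
$\frac{- \frac{3}{6} + \frac{V{\left(-4 \right)}}{-4}}{61 + G{\left(-8 \right)}} = \frac{- \frac{3}{6} + \frac{2 \sqrt{2}}{-4}}{61 + \left(-8\right)^{3}} = \frac{\left(-3\right) \frac{1}{6} + 2 \sqrt{2} \left(- \frac{1}{4}\right)}{61 - 512} = \frac{- \frac{1}{2} - \frac{\sqrt{2}}{2}}{-451} = \left(- \frac{1}{2} - \frac{\sqrt{2}}{2}\right) \left(- \frac{1}{451}\right) = \frac{1}{902} + \frac{\sqrt{2}}{902}$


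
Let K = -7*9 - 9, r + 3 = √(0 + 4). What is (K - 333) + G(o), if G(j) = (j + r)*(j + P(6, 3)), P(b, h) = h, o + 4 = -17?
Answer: -9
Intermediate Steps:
o = -21 (o = -4 - 17 = -21)
r = -1 (r = -3 + √(0 + 4) = -3 + √4 = -3 + 2 = -1)
G(j) = (-1 + j)*(3 + j) (G(j) = (j - 1)*(j + 3) = (-1 + j)*(3 + j))
K = -72 (K = -63 - 9 = -72)
(K - 333) + G(o) = (-72 - 333) + (-3 + (-21)² + 2*(-21)) = -405 + (-3 + 441 - 42) = -405 + 396 = -9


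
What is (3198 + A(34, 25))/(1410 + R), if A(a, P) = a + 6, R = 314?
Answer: 1619/862 ≈ 1.8782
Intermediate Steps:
A(a, P) = 6 + a
(3198 + A(34, 25))/(1410 + R) = (3198 + (6 + 34))/(1410 + 314) = (3198 + 40)/1724 = 3238*(1/1724) = 1619/862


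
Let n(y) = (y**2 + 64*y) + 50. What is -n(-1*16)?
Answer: 718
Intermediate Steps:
n(y) = 50 + y**2 + 64*y
-n(-1*16) = -(50 + (-1*16)**2 + 64*(-1*16)) = -(50 + (-16)**2 + 64*(-16)) = -(50 + 256 - 1024) = -1*(-718) = 718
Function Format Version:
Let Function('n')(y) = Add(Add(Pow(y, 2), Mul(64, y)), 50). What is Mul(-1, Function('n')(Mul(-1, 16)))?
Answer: 718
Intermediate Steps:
Function('n')(y) = Add(50, Pow(y, 2), Mul(64, y))
Mul(-1, Function('n')(Mul(-1, 16))) = Mul(-1, Add(50, Pow(Mul(-1, 16), 2), Mul(64, Mul(-1, 16)))) = Mul(-1, Add(50, Pow(-16, 2), Mul(64, -16))) = Mul(-1, Add(50, 256, -1024)) = Mul(-1, -718) = 718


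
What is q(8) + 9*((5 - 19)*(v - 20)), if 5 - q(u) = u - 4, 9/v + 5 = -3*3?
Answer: 2602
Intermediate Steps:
v = -9/14 (v = 9/(-5 - 3*3) = 9/(-5 - 9) = 9/(-14) = 9*(-1/14) = -9/14 ≈ -0.64286)
q(u) = 9 - u (q(u) = 5 - (u - 4) = 5 - (-4 + u) = 5 + (4 - u) = 9 - u)
q(8) + 9*((5 - 19)*(v - 20)) = (9 - 1*8) + 9*((5 - 19)*(-9/14 - 20)) = (9 - 8) + 9*(-14*(-289/14)) = 1 + 9*289 = 1 + 2601 = 2602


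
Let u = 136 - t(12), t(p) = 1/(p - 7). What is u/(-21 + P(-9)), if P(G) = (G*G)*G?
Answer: -679/3750 ≈ -0.18107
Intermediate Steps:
P(G) = G³ (P(G) = G²*G = G³)
t(p) = 1/(-7 + p)
u = 679/5 (u = 136 - 1/(-7 + 12) = 136 - 1/5 = 136 - 1*⅕ = 136 - ⅕ = 679/5 ≈ 135.80)
u/(-21 + P(-9)) = 679/(5*(-21 + (-9)³)) = 679/(5*(-21 - 729)) = (679/5)/(-750) = (679/5)*(-1/750) = -679/3750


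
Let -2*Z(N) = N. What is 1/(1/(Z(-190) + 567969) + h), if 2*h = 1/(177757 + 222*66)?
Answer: 15614375168/68063 ≈ 2.2941e+5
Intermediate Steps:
Z(N) = -N/2
h = 1/384818 (h = 1/(2*(177757 + 222*66)) = 1/(2*(177757 + 14652)) = (½)/192409 = (½)*(1/192409) = 1/384818 ≈ 2.5986e-6)
1/(1/(Z(-190) + 567969) + h) = 1/(1/(-½*(-190) + 567969) + 1/384818) = 1/(1/(95 + 567969) + 1/384818) = 1/(1/568064 + 1/384818) = 1/(68063/15614375168) = 15614375168/68063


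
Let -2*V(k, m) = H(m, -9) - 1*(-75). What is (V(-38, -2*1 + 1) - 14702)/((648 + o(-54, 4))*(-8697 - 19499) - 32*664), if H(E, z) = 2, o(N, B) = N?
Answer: 29481/33539344 ≈ 0.00087900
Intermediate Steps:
V(k, m) = -77/2 (V(k, m) = -(2 - 1*(-75))/2 = -(2 + 75)/2 = -½*77 = -77/2)
(V(-38, -2*1 + 1) - 14702)/((648 + o(-54, 4))*(-8697 - 19499) - 32*664) = (-77/2 - 14702)/((648 - 54)*(-8697 - 19499) - 32*664) = -29481/(2*(594*(-28196) - 21248)) = -29481/(2*(-16748424 - 21248)) = -29481/2/(-16769672) = -29481/2*(-1/16769672) = 29481/33539344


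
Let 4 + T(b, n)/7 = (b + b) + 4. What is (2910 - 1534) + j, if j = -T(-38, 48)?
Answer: 1908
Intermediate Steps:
T(b, n) = 14*b (T(b, n) = -28 + 7*((b + b) + 4) = -28 + 7*(2*b + 4) = -28 + 7*(4 + 2*b) = -28 + (28 + 14*b) = 14*b)
j = 532 (j = -14*(-38) = -1*(-532) = 532)
(2910 - 1534) + j = (2910 - 1534) + 532 = 1376 + 532 = 1908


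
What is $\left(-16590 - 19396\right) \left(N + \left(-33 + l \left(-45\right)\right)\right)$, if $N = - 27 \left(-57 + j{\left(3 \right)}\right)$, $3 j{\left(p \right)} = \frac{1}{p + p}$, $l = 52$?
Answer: $30066303$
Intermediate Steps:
$j{\left(p \right)} = \frac{1}{6 p}$ ($j{\left(p \right)} = \frac{1}{3 \left(p + p\right)} = \frac{1}{3 \cdot 2 p} = \frac{\frac{1}{2} \frac{1}{p}}{3} = \frac{1}{6 p}$)
$N = \frac{3075}{2}$ ($N = - 27 \left(-57 + \frac{1}{6 \cdot 3}\right) = - 27 \left(-57 + \frac{1}{6} \cdot \frac{1}{3}\right) = - 27 \left(-57 + \frac{1}{18}\right) = \left(-27\right) \left(- \frac{1025}{18}\right) = \frac{3075}{2} \approx 1537.5$)
$\left(-16590 - 19396\right) \left(N + \left(-33 + l \left(-45\right)\right)\right) = \left(-16590 - 19396\right) \left(\frac{3075}{2} + \left(-33 + 52 \left(-45\right)\right)\right) = - 35986 \left(\frac{3075}{2} - 2373\right) = \left(-35986\right) \left(- \frac{1671}{2}\right) = 30066303$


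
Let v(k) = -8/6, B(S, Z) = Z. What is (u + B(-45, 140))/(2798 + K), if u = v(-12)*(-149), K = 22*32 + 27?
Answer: 1016/10587 ≈ 0.095967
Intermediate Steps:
v(k) = -4/3 (v(k) = -8*⅙ = -4/3)
K = 731 (K = 704 + 27 = 731)
u = 596/3 (u = -4/3*(-149) = 596/3 ≈ 198.67)
(u + B(-45, 140))/(2798 + K) = (596/3 + 140)/(2798 + 731) = (1016/3)/3529 = (1016/3)*(1/3529) = 1016/10587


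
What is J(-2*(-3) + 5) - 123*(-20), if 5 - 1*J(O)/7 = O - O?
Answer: 2495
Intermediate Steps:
J(O) = 35 (J(O) = 35 - 7*(O - O) = 35 - 7*0 = 35 + 0 = 35)
J(-2*(-3) + 5) - 123*(-20) = 35 - 123*(-20) = 35 + 2460 = 2495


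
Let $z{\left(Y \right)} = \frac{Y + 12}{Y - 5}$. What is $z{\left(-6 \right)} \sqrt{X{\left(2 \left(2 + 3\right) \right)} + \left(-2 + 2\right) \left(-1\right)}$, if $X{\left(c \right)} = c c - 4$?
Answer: $- \frac{24 \sqrt{6}}{11} \approx -5.3443$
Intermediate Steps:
$z{\left(Y \right)} = \frac{12 + Y}{-5 + Y}$
$X{\left(c \right)} = -4 + c^{2}$ ($X{\left(c \right)} = c^{2} - 4 = -4 + c^{2}$)
$z{\left(-6 \right)} \sqrt{X{\left(2 \left(2 + 3\right) \right)} + \left(-2 + 2\right) \left(-1\right)} = \frac{12 - 6}{-5 - 6} \sqrt{\left(-4 + \left(2 \left(2 + 3\right)\right)^{2}\right) + \left(-2 + 2\right) \left(-1\right)} = \frac{1}{-11} \cdot 6 \sqrt{\left(-4 + \left(2 \cdot 5\right)^{2}\right) + 0 \left(-1\right)} = \left(- \frac{1}{11}\right) 6 \sqrt{\left(-4 + 10^{2}\right) + 0} = - \frac{6 \sqrt{\left(-4 + 100\right) + 0}}{11} = - \frac{6 \sqrt{96 + 0}}{11} = - \frac{6 \sqrt{96}}{11} = - \frac{6 \cdot 4 \sqrt{6}}{11} = - \frac{24 \sqrt{6}}{11}$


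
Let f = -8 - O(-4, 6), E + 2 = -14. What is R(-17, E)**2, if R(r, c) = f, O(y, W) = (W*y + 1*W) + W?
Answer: 16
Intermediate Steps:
E = -16 (E = -2 - 14 = -16)
O(y, W) = 2*W + W*y (O(y, W) = (W*y + W) + W = (W + W*y) + W = 2*W + W*y)
f = 4 (f = -8 - 6*(2 - 4) = -8 - 6*(-2) = -8 - 1*(-12) = -8 + 12 = 4)
R(r, c) = 4
R(-17, E)**2 = 4**2 = 16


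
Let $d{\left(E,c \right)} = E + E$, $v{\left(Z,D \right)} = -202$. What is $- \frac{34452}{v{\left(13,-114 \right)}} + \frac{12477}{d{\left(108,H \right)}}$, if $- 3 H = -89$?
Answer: $\frac{1660331}{7272} \approx 228.32$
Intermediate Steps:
$H = \frac{89}{3}$ ($H = \left(- \frac{1}{3}\right) \left(-89\right) = \frac{89}{3} \approx 29.667$)
$d{\left(E,c \right)} = 2 E$
$- \frac{34452}{v{\left(13,-114 \right)}} + \frac{12477}{d{\left(108,H \right)}} = - \frac{34452}{-202} + \frac{12477}{2 \cdot 108} = \left(-34452\right) \left(- \frac{1}{202}\right) + \frac{12477}{216} = \frac{17226}{101} + 12477 \cdot \frac{1}{216} = \frac{17226}{101} + \frac{4159}{72} = \frac{1660331}{7272}$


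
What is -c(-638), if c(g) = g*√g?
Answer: 638*I*√638 ≈ 16115.0*I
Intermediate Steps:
c(g) = g^(3/2)
-c(-638) = -(-638)^(3/2) = -(-638)*I*√638 = 638*I*√638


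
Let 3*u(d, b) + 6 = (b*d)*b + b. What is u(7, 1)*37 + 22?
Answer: 140/3 ≈ 46.667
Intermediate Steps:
u(d, b) = -2 + b/3 + d*b²/3 (u(d, b) = -2 + ((b*d)*b + b)/3 = -2 + (d*b² + b)/3 = -2 + (b + d*b²)/3 = -2 + (b/3 + d*b²/3) = -2 + b/3 + d*b²/3)
u(7, 1)*37 + 22 = (-2 + (⅓)*1 + (⅓)*7*1²)*37 + 22 = (-2 + ⅓ + (⅓)*7*1)*37 + 22 = (-2 + ⅓ + 7/3)*37 + 22 = (⅔)*37 + 22 = 74/3 + 22 = 140/3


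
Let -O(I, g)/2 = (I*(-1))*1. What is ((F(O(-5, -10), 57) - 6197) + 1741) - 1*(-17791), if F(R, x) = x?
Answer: 13392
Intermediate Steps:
O(I, g) = 2*I (O(I, g) = -2*I*(-1) = -2*(-I) = -(-2)*I = 2*I)
((F(O(-5, -10), 57) - 6197) + 1741) - 1*(-17791) = ((57 - 6197) + 1741) - 1*(-17791) = (-6140 + 1741) + 17791 = -4399 + 17791 = 13392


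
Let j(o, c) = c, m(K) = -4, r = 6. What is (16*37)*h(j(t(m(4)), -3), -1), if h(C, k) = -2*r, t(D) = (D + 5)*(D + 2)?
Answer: -7104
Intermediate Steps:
t(D) = (2 + D)*(5 + D) (t(D) = (5 + D)*(2 + D) = (2 + D)*(5 + D))
h(C, k) = -12 (h(C, k) = -2*6 = -12)
(16*37)*h(j(t(m(4)), -3), -1) = (16*37)*(-12) = 592*(-12) = -7104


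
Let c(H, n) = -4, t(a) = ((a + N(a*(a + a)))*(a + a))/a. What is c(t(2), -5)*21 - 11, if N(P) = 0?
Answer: -95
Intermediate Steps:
t(a) = 2*a (t(a) = ((a + 0)*(a + a))/a = (a*(2*a))/a = (2*a**2)/a = 2*a)
c(t(2), -5)*21 - 11 = -4*21 - 11 = -84 - 11 = -95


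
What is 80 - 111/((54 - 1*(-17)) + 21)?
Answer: 7249/92 ≈ 78.793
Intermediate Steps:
80 - 111/((54 - 1*(-17)) + 21) = 80 - 111/((54 + 17) + 21) = 80 - 111/(71 + 21) = 80 - 111/92 = 7249/92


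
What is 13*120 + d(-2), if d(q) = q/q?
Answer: 1561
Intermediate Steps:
d(q) = 1
13*120 + d(-2) = 13*120 + 1 = 1560 + 1 = 1561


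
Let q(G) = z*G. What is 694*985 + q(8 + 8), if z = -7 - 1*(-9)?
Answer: 683622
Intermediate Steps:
z = 2 (z = -7 + 9 = 2)
q(G) = 2*G
694*985 + q(8 + 8) = 694*985 + 2*(8 + 8) = 683590 + 2*16 = 683590 + 32 = 683622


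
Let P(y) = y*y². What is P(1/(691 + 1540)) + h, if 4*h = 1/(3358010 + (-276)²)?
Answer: 11118229135/152539569225114904 ≈ 7.2887e-8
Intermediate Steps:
P(y) = y³
h = 1/13736744 (h = 1/(4*(3358010 + (-276)²)) = 1/(4*(3358010 + 76176)) = (¼)/3434186 = (¼)*(1/3434186) = 1/13736744 ≈ 7.2797e-8)
P(1/(691 + 1540)) + h = (1/(691 + 1540))³ + 1/13736744 = (1/2231)³ + 1/13736744 = 1/11104492391 + 1/13736744 = 11118229135/152539569225114904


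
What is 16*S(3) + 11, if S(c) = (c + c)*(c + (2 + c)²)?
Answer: 2699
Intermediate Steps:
S(c) = 2*c*(c + (2 + c)²) (S(c) = (2*c)*(c + (2 + c)²) = 2*c*(c + (2 + c)²))
16*S(3) + 11 = 16*(2*3*(3 + (2 + 3)²)) + 11 = 16*(2*3*(3 + 5²)) + 11 = 16*(2*3*(3 + 25)) + 11 = 16*(2*3*28) + 11 = 16*168 + 11 = 2688 + 11 = 2699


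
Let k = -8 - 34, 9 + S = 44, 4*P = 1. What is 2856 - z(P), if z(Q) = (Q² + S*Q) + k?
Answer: 46227/16 ≈ 2889.2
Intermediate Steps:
P = ¼ (P = (¼)*1 = ¼ ≈ 0.25000)
S = 35 (S = -9 + 44 = 35)
k = -42
z(Q) = -42 + Q² + 35*Q (z(Q) = (Q² + 35*Q) - 42 = -42 + Q² + 35*Q)
2856 - z(P) = 2856 - (-42 + (¼)² + 35*(¼)) = 2856 - (-42 + 1/16 + 35/4) = 2856 - 1*(-531/16) = 2856 + 531/16 = 46227/16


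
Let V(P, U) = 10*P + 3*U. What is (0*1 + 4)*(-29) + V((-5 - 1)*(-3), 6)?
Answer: 82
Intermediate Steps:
V(P, U) = 3*U + 10*P
(0*1 + 4)*(-29) + V((-5 - 1)*(-3), 6) = (0*1 + 4)*(-29) + (3*6 + 10*((-5 - 1)*(-3))) = (0 + 4)*(-29) + (18 + 10*(-6*(-3))) = 4*(-29) + (18 + 10*18) = -116 + (18 + 180) = -116 + 198 = 82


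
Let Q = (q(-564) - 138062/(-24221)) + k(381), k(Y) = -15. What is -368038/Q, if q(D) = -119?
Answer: 4457124199/1553776 ≈ 2868.6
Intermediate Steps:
Q = -3107552/24221 (Q = (-119 - 138062/(-24221)) - 15 = (-119 - 138062*(-1/24221)) - 15 = (-119 + 138062/24221) - 15 = -2744237/24221 - 15 = -3107552/24221 ≈ -128.30)
-368038/Q = -368038/(-3107552/24221) = -368038*(-24221/3107552) = 4457124199/1553776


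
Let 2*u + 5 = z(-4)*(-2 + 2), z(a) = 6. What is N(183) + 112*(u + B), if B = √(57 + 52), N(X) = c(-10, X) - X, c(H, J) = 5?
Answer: -458 + 112*√109 ≈ 711.31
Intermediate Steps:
N(X) = 5 - X
u = -5/2 (u = -5/2 + (6*(-2 + 2))/2 = -5/2 + (6*0)/2 = -5/2 + (½)*0 = -5/2 + 0 = -5/2 ≈ -2.5000)
B = √109 ≈ 10.440
N(183) + 112*(u + B) = (5 - 1*183) + 112*(-5/2 + √109) = (5 - 183) + (-280 + 112*√109) = -178 + (-280 + 112*√109) = -458 + 112*√109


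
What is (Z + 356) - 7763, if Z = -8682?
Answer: -16089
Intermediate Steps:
(Z + 356) - 7763 = (-8682 + 356) - 7763 = -8326 - 7763 = -16089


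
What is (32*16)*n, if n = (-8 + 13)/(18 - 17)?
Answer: 2560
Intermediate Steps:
n = 5 (n = 5/1 = 5*1 = 5)
(32*16)*n = (32*16)*5 = 512*5 = 2560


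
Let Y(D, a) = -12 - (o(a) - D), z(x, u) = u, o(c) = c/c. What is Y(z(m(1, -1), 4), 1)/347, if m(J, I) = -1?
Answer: -9/347 ≈ -0.025937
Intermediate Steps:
o(c) = 1
Y(D, a) = -13 + D (Y(D, a) = -12 - (1 - D) = -12 + (-1 + D) = -13 + D)
Y(z(m(1, -1), 4), 1)/347 = (-13 + 4)/347 = -9*1/347 = -9/347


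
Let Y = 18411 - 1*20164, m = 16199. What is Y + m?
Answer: 14446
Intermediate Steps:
Y = -1753 (Y = 18411 - 20164 = -1753)
Y + m = -1753 + 16199 = 14446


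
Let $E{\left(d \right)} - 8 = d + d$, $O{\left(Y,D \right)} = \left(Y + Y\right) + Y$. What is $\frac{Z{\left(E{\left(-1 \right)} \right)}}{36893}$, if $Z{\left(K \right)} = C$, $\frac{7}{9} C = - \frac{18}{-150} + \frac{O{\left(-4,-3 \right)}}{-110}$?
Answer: $\frac{81}{10145575} \approx 7.9838 \cdot 10^{-6}$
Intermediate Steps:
$O{\left(Y,D \right)} = 3 Y$ ($O{\left(Y,D \right)} = 2 Y + Y = 3 Y$)
$E{\left(d \right)} = 8 + 2 d$ ($E{\left(d \right)} = 8 + \left(d + d\right) = 8 + 2 d$)
$C = \frac{81}{275}$ ($C = \frac{9 \left(- \frac{18}{-150} + \frac{3 \left(-4\right)}{-110}\right)}{7} = \frac{9 \left(\left(-18\right) \left(- \frac{1}{150}\right) - - \frac{6}{55}\right)}{7} = \frac{9 \left(\frac{3}{25} + \frac{6}{55}\right)}{7} = \frac{9}{7} \cdot \frac{63}{275} = \frac{81}{275} \approx 0.29455$)
$Z{\left(K \right)} = \frac{81}{275}$
$\frac{Z{\left(E{\left(-1 \right)} \right)}}{36893} = \frac{81}{275 \cdot 36893} = \frac{81}{275} \cdot \frac{1}{36893} = \frac{81}{10145575}$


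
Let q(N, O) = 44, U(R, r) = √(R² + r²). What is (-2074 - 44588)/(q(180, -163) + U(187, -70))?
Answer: 293304/5419 - 6666*√39869/5419 ≈ -191.49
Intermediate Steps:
(-2074 - 44588)/(q(180, -163) + U(187, -70)) = (-2074 - 44588)/(44 + √(187² + (-70)²)) = -46662/(44 + √(34969 + 4900)) = -46662/(44 + √39869)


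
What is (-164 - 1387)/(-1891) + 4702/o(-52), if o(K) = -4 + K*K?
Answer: 6539591/2552850 ≈ 2.5617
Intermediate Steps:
o(K) = -4 + K²
(-164 - 1387)/(-1891) + 4702/o(-52) = (-164 - 1387)/(-1891) + 4702/(-4 + (-52)²) = -1551*(-1/1891) + 4702/(-4 + 2704) = 1551/1891 + 4702/2700 = 1551/1891 + 4702*(1/2700) = 1551/1891 + 2351/1350 = 6539591/2552850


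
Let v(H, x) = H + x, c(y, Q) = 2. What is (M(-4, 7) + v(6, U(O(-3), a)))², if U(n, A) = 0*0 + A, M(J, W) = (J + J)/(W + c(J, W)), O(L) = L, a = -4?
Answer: 100/81 ≈ 1.2346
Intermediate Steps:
M(J, W) = 2*J/(2 + W) (M(J, W) = (J + J)/(W + 2) = (2*J)/(2 + W) = 2*J/(2 + W))
U(n, A) = A (U(n, A) = 0 + A = A)
(M(-4, 7) + v(6, U(O(-3), a)))² = (2*(-4)/(2 + 7) + (6 - 4))² = (2*(-4)/9 + 2)² = (2*(-4)*(⅑) + 2)² = (-8/9 + 2)² = (10/9)² = 100/81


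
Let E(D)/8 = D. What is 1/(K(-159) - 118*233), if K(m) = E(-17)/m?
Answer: -159/4371410 ≈ -3.6373e-5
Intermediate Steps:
E(D) = 8*D
K(m) = -136/m (K(m) = (8*(-17))/m = -136/m)
1/(K(-159) - 118*233) = 1/(-136/(-159) - 118*233) = 1/(-136*(-1/159) - 27494) = 1/(136/159 - 27494) = 1/(-4371410/159) = -159/4371410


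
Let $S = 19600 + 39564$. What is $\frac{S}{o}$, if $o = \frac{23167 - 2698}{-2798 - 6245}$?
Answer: $- \frac{535020052}{20469} \approx -26138.0$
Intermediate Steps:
$o = - \frac{20469}{9043}$ ($o = \frac{20469}{-9043} = 20469 \left(- \frac{1}{9043}\right) = - \frac{20469}{9043} \approx -2.2635$)
$S = 59164$
$\frac{S}{o} = \frac{59164}{- \frac{20469}{9043}} = 59164 \left(- \frac{9043}{20469}\right) = - \frac{535020052}{20469}$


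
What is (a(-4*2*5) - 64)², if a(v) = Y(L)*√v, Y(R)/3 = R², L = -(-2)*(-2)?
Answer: -88064 - 12288*I*√10 ≈ -88064.0 - 38858.0*I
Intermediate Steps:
L = -4 (L = -1*4 = -4)
Y(R) = 3*R²
a(v) = 48*√v (a(v) = (3*(-4)²)*√v = (3*16)*√v = 48*√v)
(a(-4*2*5) - 64)² = (48*√(-4*2*5) - 64)² = (48*√(-8*5) - 64)² = (48*√(-40) - 64)² = (48*(2*I*√10) - 64)² = (96*I*√10 - 64)² = (-64 + 96*I*√10)²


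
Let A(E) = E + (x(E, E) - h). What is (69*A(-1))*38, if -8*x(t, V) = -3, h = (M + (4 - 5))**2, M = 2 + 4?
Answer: -268755/4 ≈ -67189.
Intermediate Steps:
M = 6
h = 25 (h = (6 + (4 - 5))**2 = (6 - 1)**2 = 5**2 = 25)
x(t, V) = 3/8 (x(t, V) = -1/8*(-3) = 3/8)
A(E) = -197/8 + E (A(E) = E + (3/8 - 1*25) = E + (3/8 - 25) = E - 197/8 = -197/8 + E)
(69*A(-1))*38 = (69*(-197/8 - 1))*38 = (69*(-205/8))*38 = -14145/8*38 = -268755/4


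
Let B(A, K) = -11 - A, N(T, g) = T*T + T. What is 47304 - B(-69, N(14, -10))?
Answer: 47246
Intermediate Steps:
N(T, g) = T + T² (N(T, g) = T² + T = T + T²)
47304 - B(-69, N(14, -10)) = 47304 - (-11 - 1*(-69)) = 47304 - (-11 + 69) = 47304 - 1*58 = 47304 - 58 = 47246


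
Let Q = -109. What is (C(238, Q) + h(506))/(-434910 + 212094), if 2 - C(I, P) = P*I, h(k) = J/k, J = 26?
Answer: -6563845/56372448 ≈ -0.11644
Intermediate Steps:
h(k) = 26/k
C(I, P) = 2 - I*P (C(I, P) = 2 - P*I = 2 - I*P)
(C(238, Q) + h(506))/(-434910 + 212094) = ((2 - 1*238*(-109)) + 26/506)/(-434910 + 212094) = ((2 + 25942) + 26*(1/506))/(-222816) = (25944 + 13/253)*(-1/222816) = (6563845/253)*(-1/222816) = -6563845/56372448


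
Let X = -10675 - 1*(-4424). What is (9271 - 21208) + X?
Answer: -18188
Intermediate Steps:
X = -6251 (X = -10675 + 4424 = -6251)
(9271 - 21208) + X = (9271 - 21208) - 6251 = -11937 - 6251 = -18188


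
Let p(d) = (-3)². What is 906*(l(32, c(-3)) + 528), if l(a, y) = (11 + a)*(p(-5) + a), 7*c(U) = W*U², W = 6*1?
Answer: 2075646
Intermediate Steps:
W = 6
c(U) = 6*U²/7 (c(U) = (6*U²)/7 = 6*U²/7)
p(d) = 9
l(a, y) = (9 + a)*(11 + a) (l(a, y) = (11 + a)*(9 + a) = (9 + a)*(11 + a))
906*(l(32, c(-3)) + 528) = 906*((99 + 32² + 20*32) + 528) = 906*((99 + 1024 + 640) + 528) = 906*(1763 + 528) = 906*2291 = 2075646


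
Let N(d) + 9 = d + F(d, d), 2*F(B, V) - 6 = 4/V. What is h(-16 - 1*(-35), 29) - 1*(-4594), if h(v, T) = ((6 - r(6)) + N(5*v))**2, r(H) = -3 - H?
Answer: 139114774/9025 ≈ 15414.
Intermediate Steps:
F(B, V) = 3 + 2/V (F(B, V) = 3 + (4/V)/2 = 3 + 2/V)
N(d) = -6 + d + 2/d (N(d) = -9 + (d + (3 + 2/d)) = -9 + (3 + d + 2/d) = -6 + d + 2/d)
h(v, T) = (9 + 5*v + 2/(5*v))**2 (h(v, T) = ((6 - (-3 - 1*6)) + (-6 + 5*v + 2/((5*v))))**2 = ((6 - (-3 - 6)) + (-6 + 5*v + 2*(1/(5*v))))**2 = ((6 - 1*(-9)) + (-6 + 5*v + 2/(5*v)))**2 = ((6 + 9) + (-6 + 5*v + 2/(5*v)))**2 = (15 + (-6 + 5*v + 2/(5*v)))**2 = (9 + 5*v + 2/(5*v))**2)
h(-16 - 1*(-35), 29) - 1*(-4594) = (2 + 5*(-16 - 1*(-35))*(9 + 5*(-16 - 1*(-35))))**2/(25*(-16 - 1*(-35))**2) - 1*(-4594) = (2 + 5*(-16 + 35)*(9 + 5*(-16 + 35)))**2/(25*(-16 + 35)**2) + 4594 = (1/25)*(2 + 5*19*(9 + 5*19))**2/19**2 + 4594 = (1/25)*(1/361)*(2 + 5*19*(9 + 95))**2 + 4594 = (1/25)*(1/361)*(2 + 5*19*104)**2 + 4594 = (1/25)*(1/361)*(2 + 9880)**2 + 4594 = (1/25)*(1/361)*9882**2 + 4594 = (1/25)*(1/361)*97653924 + 4594 = 97653924/9025 + 4594 = 139114774/9025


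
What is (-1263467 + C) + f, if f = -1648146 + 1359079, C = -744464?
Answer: -2296998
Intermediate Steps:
f = -289067
(-1263467 + C) + f = (-1263467 - 744464) - 289067 = -2007931 - 289067 = -2296998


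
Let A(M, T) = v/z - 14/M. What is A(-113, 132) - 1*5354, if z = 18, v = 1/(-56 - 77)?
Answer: -1448341385/270522 ≈ -5353.9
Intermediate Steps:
v = -1/133 (v = 1/(-133) = -1/133 ≈ -0.0075188)
A(M, T) = -1/2394 - 14/M (A(M, T) = -1/133/18 - 14/M = -1/133*1/18 - 14/M = -1/2394 - 14/M)
A(-113, 132) - 1*5354 = (1/2394)*(-33516 - 1*(-113))/(-113) - 1*5354 = (1/2394)*(-1/113)*(-33516 + 113) - 5354 = (1/2394)*(-1/113)*(-33403) - 5354 = 33403/270522 - 5354 = -1448341385/270522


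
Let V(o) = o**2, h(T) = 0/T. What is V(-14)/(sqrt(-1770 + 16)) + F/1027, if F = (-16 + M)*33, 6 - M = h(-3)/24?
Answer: -330/1027 - 98*I*sqrt(1754)/877 ≈ -0.32132 - 4.6799*I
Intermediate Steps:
h(T) = 0
M = 6 (M = 6 - 0/24 = 6 - 1*0 = 6 + 0 = 6)
F = -330 (F = (-16 + 6)*33 = -10*33 = -330)
V(-14)/(sqrt(-1770 + 16)) + F/1027 = (-14)**2/(sqrt(-1770 + 16)) - 330/1027 = 196/(sqrt(-1754)) - 330*1/1027 = 196/((I*sqrt(1754))) - 330/1027 = 196*(-I*sqrt(1754)/1754) - 330/1027 = -98*I*sqrt(1754)/877 - 330/1027 = -330/1027 - 98*I*sqrt(1754)/877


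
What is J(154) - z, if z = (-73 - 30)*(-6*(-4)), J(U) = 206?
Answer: 2678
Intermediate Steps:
z = -2472 (z = -103*24 = -2472)
J(154) - z = 206 - 1*(-2472) = 206 + 2472 = 2678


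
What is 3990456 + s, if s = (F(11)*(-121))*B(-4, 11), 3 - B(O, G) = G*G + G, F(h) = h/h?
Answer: 4006065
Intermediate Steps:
F(h) = 1
B(O, G) = 3 - G - G² (B(O, G) = 3 - (G*G + G) = 3 - (G² + G) = 3 - (G + G²) = 3 + (-G - G²) = 3 - G - G²)
s = 15609 (s = (1*(-121))*(3 - 1*11 - 1*11²) = -121*(3 - 11 - 1*121) = -121*(3 - 11 - 121) = -121*(-129) = 15609)
3990456 + s = 3990456 + 15609 = 4006065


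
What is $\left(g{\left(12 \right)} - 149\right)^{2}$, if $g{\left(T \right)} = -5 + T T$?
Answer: $100$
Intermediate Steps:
$g{\left(T \right)} = -5 + T^{2}$
$\left(g{\left(12 \right)} - 149\right)^{2} = \left(\left(-5 + 12^{2}\right) - 149\right)^{2} = \left(\left(-5 + 144\right) - 149\right)^{2} = \left(139 - 149\right)^{2} = \left(-10\right)^{2} = 100$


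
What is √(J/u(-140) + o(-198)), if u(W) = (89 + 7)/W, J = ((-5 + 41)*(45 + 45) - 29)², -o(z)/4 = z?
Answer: I*√2165095362/12 ≈ 3877.5*I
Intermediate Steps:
o(z) = -4*z
J = 10310521 (J = (36*90 - 29)² = (3240 - 29)² = 3211² = 10310521)
u(W) = 96/W
√(J/u(-140) + o(-198)) = √(10310521/((96/(-140))) - 4*(-198)) = √(10310521/((96*(-1/140))) + 792) = √(10310521/(-24/35) + 792) = √(10310521*(-35/24) + 792) = √(-360868235/24 + 792) = √(-360849227/24) = I*√2165095362/12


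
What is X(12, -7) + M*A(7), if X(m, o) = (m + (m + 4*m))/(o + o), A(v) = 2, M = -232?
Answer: -3284/7 ≈ -469.14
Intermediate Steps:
X(m, o) = 3*m/o (X(m, o) = (m + 5*m)/((2*o)) = (6*m)*(1/(2*o)) = 3*m/o)
X(12, -7) + M*A(7) = 3*12/(-7) - 232*2 = 3*12*(-⅐) - 464 = -36/7 - 464 = -3284/7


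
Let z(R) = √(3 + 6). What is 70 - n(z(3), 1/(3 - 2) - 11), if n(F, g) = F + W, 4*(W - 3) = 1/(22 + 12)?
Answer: 8703/136 ≈ 63.993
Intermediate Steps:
W = 409/136 (W = 3 + 1/(4*(22 + 12)) = 3 + (¼)/34 = 3 + (¼)*(1/34) = 3 + 1/136 = 409/136 ≈ 3.0074)
z(R) = 3 (z(R) = √9 = 3)
n(F, g) = 409/136 + F (n(F, g) = F + 409/136 = 409/136 + F)
70 - n(z(3), 1/(3 - 2) - 11) = 70 - (409/136 + 3) = 70 - 1*817/136 = 70 - 817/136 = 8703/136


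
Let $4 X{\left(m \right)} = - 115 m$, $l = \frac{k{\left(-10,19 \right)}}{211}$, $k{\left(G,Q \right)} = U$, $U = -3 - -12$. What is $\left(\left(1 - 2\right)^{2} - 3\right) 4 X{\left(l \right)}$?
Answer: $\frac{2070}{211} \approx 9.8104$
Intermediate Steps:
$U = 9$ ($U = -3 + 12 = 9$)
$k{\left(G,Q \right)} = 9$
$l = \frac{9}{211} \approx 0.042654$
$X{\left(m \right)} = - \frac{115 m}{4}$ ($X{\left(m \right)} = \frac{\left(-115\right) m}{4} = - \frac{115 m}{4}$)
$\left(\left(1 - 2\right)^{2} - 3\right) 4 X{\left(l \right)} = \left(\left(1 - 2\right)^{2} - 3\right) 4 \left(\left(- \frac{115}{4}\right) \frac{9}{211}\right) = \left(\left(-1\right)^{2} - 3\right) 4 \left(- \frac{1035}{844}\right) = \left(1 - 3\right) 4 \left(- \frac{1035}{844}\right) = \left(-2\right) 4 \left(- \frac{1035}{844}\right) = \left(-8\right) \left(- \frac{1035}{844}\right) = \frac{2070}{211}$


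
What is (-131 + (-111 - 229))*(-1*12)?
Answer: 5652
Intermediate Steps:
(-131 + (-111 - 229))*(-1*12) = (-131 - 340)*(-12) = -471*(-12) = 5652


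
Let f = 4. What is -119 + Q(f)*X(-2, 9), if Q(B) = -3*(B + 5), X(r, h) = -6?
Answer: 43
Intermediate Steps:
Q(B) = -15 - 3*B (Q(B) = -3*(5 + B) = -15 - 3*B)
-119 + Q(f)*X(-2, 9) = -119 + (-15 - 3*4)*(-6) = -119 + (-15 - 12)*(-6) = -119 - 27*(-6) = -119 + 162 = 43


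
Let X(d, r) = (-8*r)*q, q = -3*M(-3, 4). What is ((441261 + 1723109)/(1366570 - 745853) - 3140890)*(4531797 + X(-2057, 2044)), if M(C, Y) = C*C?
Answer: -9695955854246261760/620717 ≈ -1.5621e+13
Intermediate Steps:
M(C, Y) = C**2
q = -27 (q = -3*(-3)**2 = -3*9 = -27)
X(d, r) = 216*r (X(d, r) = -8*r*(-27) = 216*r)
((441261 + 1723109)/(1366570 - 745853) - 3140890)*(4531797 + X(-2057, 2044)) = ((441261 + 1723109)/(1366570 - 745853) - 3140890)*(4531797 + 216*2044) = (2164370/620717 - 3140890)*(4531797 + 441504) = (2164370*(1/620717) - 3140890)*4973301 = (2164370/620717 - 3140890)*4973301 = -1949601653760/620717*4973301 = -9695955854246261760/620717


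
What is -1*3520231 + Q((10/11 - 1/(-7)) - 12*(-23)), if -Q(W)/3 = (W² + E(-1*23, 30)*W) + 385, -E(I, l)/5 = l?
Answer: -21504399811/5929 ≈ -3.6270e+6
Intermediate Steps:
E(I, l) = -5*l
Q(W) = -1155 - 3*W² + 450*W (Q(W) = -3*((W² + (-5*30)*W) + 385) = -3*((W² - 150*W) + 385) = -3*(385 + W² - 150*W) = -1155 - 3*W² + 450*W)
-1*3520231 + Q((10/11 - 1/(-7)) - 12*(-23)) = -1*3520231 + (-1155 - 3*((10/11 - 1/(-7)) - 12*(-23))² + 450*((10/11 - 1/(-7)) - 12*(-23))) = -3520231 + (-1155 - 3*((10*(1/11) - 1*(-⅐)) + 276)² + 450*((10*(1/11) - 1*(-⅐)) + 276)) = -3520231 + (-1155 - 3*((10/11 + ⅐) + 276)² + 450*((10/11 + ⅐) + 276)) = -3520231 + (-1155 - 3*(81/77 + 276)² + 450*(81/77 + 276)) = -3520231 + (-1155 - 3*(21333/77)² + 450*(21333/77)) = -3520231 + (-1155 - 3*455096889/5929 + 9599850/77) = -3520231 + (-1155 - 1365290667/5929 + 9599850/77) = -3520231 - 632950212/5929 = -21504399811/5929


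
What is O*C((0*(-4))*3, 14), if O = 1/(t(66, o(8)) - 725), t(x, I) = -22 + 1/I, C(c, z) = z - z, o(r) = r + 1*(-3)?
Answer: 0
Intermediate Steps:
o(r) = -3 + r (o(r) = r - 3 = -3 + r)
C(c, z) = 0
O = -5/3734 (O = 1/((-22 + 1/(-3 + 8)) - 725) = 1/((-22 + 1/5) - 725) = 1/(-109/5 - 725) = 1/(-3734/5) = -5/3734 ≈ -0.0013390)
O*C((0*(-4))*3, 14) = -5/3734*0 = 0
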